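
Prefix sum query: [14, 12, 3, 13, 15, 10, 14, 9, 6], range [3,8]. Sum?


Prefix sums: [0, 14, 26, 29, 42, 57, 67, 81, 90, 96]
Sum[3..8] = prefix[9] - prefix[3] = 96 - 29 = 67


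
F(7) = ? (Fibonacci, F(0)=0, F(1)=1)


F(n)=F(n-1)+F(n-2)
...F(5)=5, F(6)=8, F(7)=13


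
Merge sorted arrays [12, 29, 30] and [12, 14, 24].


Compare heads, take smaller each step.
Merged: [12, 12, 14, 24, 29, 30]


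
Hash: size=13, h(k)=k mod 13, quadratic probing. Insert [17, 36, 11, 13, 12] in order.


Insertions: 17->slot 4; 36->slot 10; 11->slot 11; 13->slot 0; 12->slot 12
Table: [13, None, None, None, 17, None, None, None, None, None, 36, 11, 12]


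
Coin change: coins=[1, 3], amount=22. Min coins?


dp[0]=0; dp[i]=1+min(dp[i-c] for c in coins)
...dp[17]=7, dp[18]=6, dp[19]=7, dp[20]=8, dp[21]=7, dp[22]=8
Minimum coins for 22 = 8


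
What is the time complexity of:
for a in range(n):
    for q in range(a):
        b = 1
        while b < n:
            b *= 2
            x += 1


Per nesting level: O(n) * O(n) [triangular over a] * O(log n) = O(n^2 log n)
Complexity: O(n^2 log n)


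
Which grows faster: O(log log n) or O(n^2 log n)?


double-logarithmic grows slower than n^2 log n
O(log log n) is asymptotically smaller; O(n^2 log n) grows faster


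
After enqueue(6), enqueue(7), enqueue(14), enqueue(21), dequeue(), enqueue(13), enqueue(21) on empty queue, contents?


enqueue(6) -> [6]
enqueue(7) -> [6, 7]
enqueue(14) -> [6, 7, 14]
enqueue(21) -> [6, 7, 14, 21]
dequeue() returns 6 -> [7, 14, 21]
enqueue(13) -> [7, 14, 21, 13]
enqueue(21) -> [7, 14, 21, 13, 21]
Final queue (front to back): [7, 14, 21, 13, 21]


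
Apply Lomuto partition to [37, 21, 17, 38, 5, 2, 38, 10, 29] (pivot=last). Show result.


Elements <= 29 go left of pivot.
Result: [21, 17, 5, 2, 10, 29, 38, 37, 38], pivot at index 5


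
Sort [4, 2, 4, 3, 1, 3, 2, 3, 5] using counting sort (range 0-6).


Count array: [0, 1, 2, 3, 2, 1, 0]
Reconstruct: [1, 2, 2, 3, 3, 3, 4, 4, 5]


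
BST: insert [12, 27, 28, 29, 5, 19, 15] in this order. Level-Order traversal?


Root = 12; build tree by BST insertion.
Level-Order traversal: [12, 5, 27, 19, 28, 15, 29]


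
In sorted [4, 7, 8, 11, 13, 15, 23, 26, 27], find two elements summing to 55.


Two pointers: lo=0, hi=8
No pair sums to 55


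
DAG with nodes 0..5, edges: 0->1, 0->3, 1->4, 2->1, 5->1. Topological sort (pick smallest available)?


Kahn's algorithm, process smallest node first
Order: [0, 2, 3, 5, 1, 4]


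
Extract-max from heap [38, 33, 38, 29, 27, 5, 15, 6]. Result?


Max = 38
Replace root with last, heapify down
Resulting heap: [38, 33, 15, 29, 27, 5, 6]


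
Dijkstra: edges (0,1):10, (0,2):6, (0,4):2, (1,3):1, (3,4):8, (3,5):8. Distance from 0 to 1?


Dijkstra from 0:
Distances: {0: 0, 1: 10, 2: 6, 3: 10, 4: 2, 5: 18}
Shortest distance to 1 = 10, path = [0, 1]


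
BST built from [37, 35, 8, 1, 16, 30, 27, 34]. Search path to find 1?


BST root = 37
Search for 1: compare at each node
Path: [37, 35, 8, 1]


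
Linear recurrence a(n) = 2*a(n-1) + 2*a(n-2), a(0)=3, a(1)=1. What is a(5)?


Build bottom-up:
...a(3)=18, a(4)=52, a(5)=2*52+2*18=140


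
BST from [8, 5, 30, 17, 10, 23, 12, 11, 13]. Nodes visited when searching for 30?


BST root = 8
Search for 30: compare at each node
Path: [8, 30]


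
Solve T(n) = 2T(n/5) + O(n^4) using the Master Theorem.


a=2, b=5, c=4. log_5(2)=0.431 < c=4. Case 3: O(n^c) = O(n^4)
Complexity: O(n^4)


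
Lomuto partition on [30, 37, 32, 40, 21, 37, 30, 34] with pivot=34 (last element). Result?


Elements <= 34 go left of pivot.
Result: [30, 32, 21, 30, 34, 37, 40, 37], pivot at index 4


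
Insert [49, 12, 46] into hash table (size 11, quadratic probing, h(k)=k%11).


Insertions: 49->slot 5; 12->slot 1; 46->slot 2
Table: [None, 12, 46, None, None, 49, None, None, None, None, None]


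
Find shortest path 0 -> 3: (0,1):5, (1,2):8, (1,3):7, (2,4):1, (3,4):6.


Dijkstra from 0:
Distances: {0: 0, 1: 5, 2: 13, 3: 12, 4: 14}
Shortest distance to 3 = 12, path = [0, 1, 3]


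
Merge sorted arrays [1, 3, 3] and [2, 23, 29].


Compare heads, take smaller each step.
Merged: [1, 2, 3, 3, 23, 29]


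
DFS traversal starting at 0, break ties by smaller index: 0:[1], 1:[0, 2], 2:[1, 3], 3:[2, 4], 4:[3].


DFS stack-based: start with [0]
Visit order: [0, 1, 2, 3, 4]


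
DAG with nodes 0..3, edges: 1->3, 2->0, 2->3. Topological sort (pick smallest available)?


Kahn's algorithm, process smallest node first
Order: [1, 2, 0, 3]


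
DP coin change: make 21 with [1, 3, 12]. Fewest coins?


dp[0]=0; dp[i]=1+min(dp[i-c] for c in coins)
...dp[16]=3, dp[17]=4, dp[18]=3, dp[19]=4, dp[20]=5, dp[21]=4
Minimum coins for 21 = 4


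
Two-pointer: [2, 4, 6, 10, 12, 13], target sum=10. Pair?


Two pointers: lo=0, hi=5
Found pair: (4, 6) summing to 10


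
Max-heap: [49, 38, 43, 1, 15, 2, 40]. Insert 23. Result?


Append 23: [49, 38, 43, 1, 15, 2, 40, 23]
Bubble up: swap idx 7(23) with idx 3(1)
Result: [49, 38, 43, 23, 15, 2, 40, 1]


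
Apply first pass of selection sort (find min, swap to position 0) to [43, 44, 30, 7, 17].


After one pass: [7, 44, 30, 43, 17]


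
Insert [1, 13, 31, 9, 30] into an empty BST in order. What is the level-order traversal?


Root = 1; build tree by BST insertion.
Level-Order traversal: [1, 13, 9, 31, 30]


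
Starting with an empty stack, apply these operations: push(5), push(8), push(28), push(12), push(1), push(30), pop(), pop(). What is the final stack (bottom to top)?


push(5) -> [5]
push(8) -> [5, 8]
push(28) -> [5, 8, 28]
push(12) -> [5, 8, 28, 12]
push(1) -> [5, 8, 28, 12, 1]
push(30) -> [5, 8, 28, 12, 1, 30]
pop() returns 30 -> [5, 8, 28, 12, 1]
pop() returns 1 -> [5, 8, 28, 12]
Final stack (bottom to top): [5, 8, 28, 12]


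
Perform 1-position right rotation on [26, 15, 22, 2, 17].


Right rotate by 1: [17, 26, 15, 22, 2]


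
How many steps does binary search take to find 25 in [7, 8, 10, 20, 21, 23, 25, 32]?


Search for 25:
[0,7] mid=3 arr[3]=20
[4,7] mid=5 arr[5]=23
[6,7] mid=6 arr[6]=25
Total: 3 comparisons


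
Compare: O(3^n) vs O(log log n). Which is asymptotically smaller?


double-logarithmic grows slower than exponential (base 3)
O(log log n) is asymptotically smaller; O(3^n) grows faster


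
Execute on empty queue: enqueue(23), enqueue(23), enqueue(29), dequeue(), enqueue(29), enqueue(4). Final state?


enqueue(23) -> [23]
enqueue(23) -> [23, 23]
enqueue(29) -> [23, 23, 29]
dequeue() returns 23 -> [23, 29]
enqueue(29) -> [23, 29, 29]
enqueue(4) -> [23, 29, 29, 4]
Final queue (front to back): [23, 29, 29, 4]


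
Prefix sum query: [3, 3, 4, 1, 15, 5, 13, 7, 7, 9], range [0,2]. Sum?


Prefix sums: [0, 3, 6, 10, 11, 26, 31, 44, 51, 58, 67]
Sum[0..2] = prefix[3] - prefix[0] = 10 - 0 = 10


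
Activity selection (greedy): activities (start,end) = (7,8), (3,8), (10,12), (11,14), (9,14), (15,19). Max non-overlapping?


Greedy: pick earliest-ending, then skip overlaps.
Selected (3 activities): [(7, 8), (10, 12), (15, 19)]


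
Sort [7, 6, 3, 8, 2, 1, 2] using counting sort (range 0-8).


Count array: [0, 1, 2, 1, 0, 0, 1, 1, 1]
Reconstruct: [1, 2, 2, 3, 6, 7, 8]


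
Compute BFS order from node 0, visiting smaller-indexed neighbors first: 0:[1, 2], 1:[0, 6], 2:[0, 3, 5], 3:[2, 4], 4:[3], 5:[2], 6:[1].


BFS queue: start with [0]
Visit order: [0, 1, 2, 6, 3, 5, 4]


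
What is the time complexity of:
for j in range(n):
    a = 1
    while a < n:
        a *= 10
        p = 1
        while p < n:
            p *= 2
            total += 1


Per nesting level: O(n) * O(log n) * O(log n) = O(n (log n)^2)
Complexity: O(n (log n)^2)


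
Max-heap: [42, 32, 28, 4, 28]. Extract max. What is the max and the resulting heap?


Max = 42
Replace root with last, heapify down
Resulting heap: [32, 28, 28, 4]


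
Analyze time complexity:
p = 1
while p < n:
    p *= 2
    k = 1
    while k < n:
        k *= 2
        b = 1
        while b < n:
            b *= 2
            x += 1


Per nesting level: O(log n) * O(log n) * O(log n) = O((log n)^3)
Complexity: O((log n)^3)


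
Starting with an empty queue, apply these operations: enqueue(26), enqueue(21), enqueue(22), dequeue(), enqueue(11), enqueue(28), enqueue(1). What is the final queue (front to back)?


enqueue(26) -> [26]
enqueue(21) -> [26, 21]
enqueue(22) -> [26, 21, 22]
dequeue() returns 26 -> [21, 22]
enqueue(11) -> [21, 22, 11]
enqueue(28) -> [21, 22, 11, 28]
enqueue(1) -> [21, 22, 11, 28, 1]
Final queue (front to back): [21, 22, 11, 28, 1]


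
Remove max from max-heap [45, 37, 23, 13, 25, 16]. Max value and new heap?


Max = 45
Replace root with last, heapify down
Resulting heap: [37, 25, 23, 13, 16]


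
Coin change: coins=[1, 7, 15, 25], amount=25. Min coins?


dp[0]=0; dp[i]=1+min(dp[i-c] for c in coins)
...dp[20]=6, dp[21]=3, dp[22]=2, dp[23]=3, dp[24]=4, dp[25]=1
Minimum coins for 25 = 1


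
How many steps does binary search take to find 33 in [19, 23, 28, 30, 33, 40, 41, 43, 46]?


Search for 33:
[0,8] mid=4 arr[4]=33
Total: 1 comparisons


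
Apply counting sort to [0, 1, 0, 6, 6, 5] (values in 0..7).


Count array: [2, 1, 0, 0, 0, 1, 2, 0]
Reconstruct: [0, 0, 1, 5, 6, 6]


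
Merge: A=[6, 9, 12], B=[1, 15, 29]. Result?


Compare heads, take smaller each step.
Merged: [1, 6, 9, 12, 15, 29]


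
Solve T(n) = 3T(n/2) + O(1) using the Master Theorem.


a=3, b=2, c=0. log_2(3)=1.585 > c=0. Case 1: O(n^log_b(a)) = O(n^1.585)
Complexity: O(n^1.585)


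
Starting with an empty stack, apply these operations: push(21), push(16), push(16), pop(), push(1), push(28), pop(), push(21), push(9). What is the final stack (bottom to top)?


push(21) -> [21]
push(16) -> [21, 16]
push(16) -> [21, 16, 16]
pop() returns 16 -> [21, 16]
push(1) -> [21, 16, 1]
push(28) -> [21, 16, 1, 28]
pop() returns 28 -> [21, 16, 1]
push(21) -> [21, 16, 1, 21]
push(9) -> [21, 16, 1, 21, 9]
Final stack (bottom to top): [21, 16, 1, 21, 9]


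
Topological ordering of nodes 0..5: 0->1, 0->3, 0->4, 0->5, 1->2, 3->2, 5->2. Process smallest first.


Kahn's algorithm, process smallest node first
Order: [0, 1, 3, 4, 5, 2]


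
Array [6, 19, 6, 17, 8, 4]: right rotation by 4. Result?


Right rotate by 4: [6, 17, 8, 4, 6, 19]


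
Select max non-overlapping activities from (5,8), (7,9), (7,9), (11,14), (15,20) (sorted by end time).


Greedy: pick earliest-ending, then skip overlaps.
Selected (3 activities): [(5, 8), (11, 14), (15, 20)]


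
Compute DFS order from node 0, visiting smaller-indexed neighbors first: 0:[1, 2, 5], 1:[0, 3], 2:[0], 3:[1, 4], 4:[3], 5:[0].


DFS stack-based: start with [0]
Visit order: [0, 1, 3, 4, 2, 5]


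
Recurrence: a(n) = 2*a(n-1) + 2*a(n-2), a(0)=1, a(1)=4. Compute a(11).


Build bottom-up:
...a(9)=11584, a(10)=31648, a(11)=2*31648+2*11584=86464


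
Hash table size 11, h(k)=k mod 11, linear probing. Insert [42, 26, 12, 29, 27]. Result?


Insertions: 42->slot 9; 26->slot 4; 12->slot 1; 29->slot 7; 27->slot 5
Table: [None, 12, None, None, 26, 27, None, 29, None, 42, None]


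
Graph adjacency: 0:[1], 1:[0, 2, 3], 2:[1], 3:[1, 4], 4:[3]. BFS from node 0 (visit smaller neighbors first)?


BFS queue: start with [0]
Visit order: [0, 1, 2, 3, 4]


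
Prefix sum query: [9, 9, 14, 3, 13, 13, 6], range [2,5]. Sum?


Prefix sums: [0, 9, 18, 32, 35, 48, 61, 67]
Sum[2..5] = prefix[6] - prefix[2] = 61 - 18 = 43


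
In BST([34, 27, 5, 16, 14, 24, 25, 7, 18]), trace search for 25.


BST root = 34
Search for 25: compare at each node
Path: [34, 27, 5, 16, 24, 25]


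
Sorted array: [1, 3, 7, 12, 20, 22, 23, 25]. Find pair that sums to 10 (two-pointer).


Two pointers: lo=0, hi=7
Found pair: (3, 7) summing to 10


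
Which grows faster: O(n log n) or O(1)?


constant grows slower than linearithmic
O(1) is asymptotically smaller; O(n log n) grows faster


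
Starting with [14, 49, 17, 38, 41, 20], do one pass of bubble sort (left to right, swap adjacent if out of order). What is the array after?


After one pass: [14, 17, 38, 41, 20, 49]


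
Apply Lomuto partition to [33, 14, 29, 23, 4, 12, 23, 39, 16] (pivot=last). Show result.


Elements <= 16 go left of pivot.
Result: [14, 4, 12, 16, 33, 29, 23, 39, 23], pivot at index 3


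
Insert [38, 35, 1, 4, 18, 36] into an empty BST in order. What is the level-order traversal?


Root = 38; build tree by BST insertion.
Level-Order traversal: [38, 35, 1, 36, 4, 18]


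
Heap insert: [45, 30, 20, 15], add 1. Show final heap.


Append 1: [45, 30, 20, 15, 1]
Bubble up: no swaps needed
Result: [45, 30, 20, 15, 1]


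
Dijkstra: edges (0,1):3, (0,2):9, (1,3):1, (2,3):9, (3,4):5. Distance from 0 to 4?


Dijkstra from 0:
Distances: {0: 0, 1: 3, 2: 9, 3: 4, 4: 9}
Shortest distance to 4 = 9, path = [0, 1, 3, 4]


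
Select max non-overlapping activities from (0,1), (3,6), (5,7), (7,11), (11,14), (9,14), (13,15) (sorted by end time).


Greedy: pick earliest-ending, then skip overlaps.
Selected (4 activities): [(0, 1), (3, 6), (7, 11), (11, 14)]


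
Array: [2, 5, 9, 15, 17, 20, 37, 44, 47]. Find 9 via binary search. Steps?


Search for 9:
[0,8] mid=4 arr[4]=17
[0,3] mid=1 arr[1]=5
[2,3] mid=2 arr[2]=9
Total: 3 comparisons


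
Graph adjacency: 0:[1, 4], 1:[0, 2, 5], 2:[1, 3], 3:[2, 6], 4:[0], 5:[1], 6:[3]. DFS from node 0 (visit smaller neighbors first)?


DFS stack-based: start with [0]
Visit order: [0, 1, 2, 3, 6, 5, 4]


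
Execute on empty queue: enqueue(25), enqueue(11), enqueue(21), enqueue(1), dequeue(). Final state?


enqueue(25) -> [25]
enqueue(11) -> [25, 11]
enqueue(21) -> [25, 11, 21]
enqueue(1) -> [25, 11, 21, 1]
dequeue() returns 25 -> [11, 21, 1]
Final queue (front to back): [11, 21, 1]


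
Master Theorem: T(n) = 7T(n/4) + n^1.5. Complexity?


a=7, b=4, c=1.5. log_4(7)=1.404 < c=1.5. Case 3: O(n^c) = O(n^1.500)
Complexity: O(n^1.500)


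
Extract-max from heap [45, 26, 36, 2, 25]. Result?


Max = 45
Replace root with last, heapify down
Resulting heap: [36, 26, 25, 2]


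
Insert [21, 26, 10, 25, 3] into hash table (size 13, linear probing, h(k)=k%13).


Insertions: 21->slot 8; 26->slot 0; 10->slot 10; 25->slot 12; 3->slot 3
Table: [26, None, None, 3, None, None, None, None, 21, None, 10, None, 25]


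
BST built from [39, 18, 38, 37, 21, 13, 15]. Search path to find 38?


BST root = 39
Search for 38: compare at each node
Path: [39, 18, 38]


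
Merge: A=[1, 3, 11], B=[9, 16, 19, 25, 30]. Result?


Compare heads, take smaller each step.
Merged: [1, 3, 9, 11, 16, 19, 25, 30]


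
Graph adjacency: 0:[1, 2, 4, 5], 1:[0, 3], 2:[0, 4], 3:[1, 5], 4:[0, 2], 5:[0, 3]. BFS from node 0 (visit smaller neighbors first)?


BFS queue: start with [0]
Visit order: [0, 1, 2, 4, 5, 3]


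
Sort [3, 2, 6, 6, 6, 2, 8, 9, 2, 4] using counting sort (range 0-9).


Count array: [0, 0, 3, 1, 1, 0, 3, 0, 1, 1]
Reconstruct: [2, 2, 2, 3, 4, 6, 6, 6, 8, 9]


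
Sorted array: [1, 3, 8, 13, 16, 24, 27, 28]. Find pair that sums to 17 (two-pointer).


Two pointers: lo=0, hi=7
Found pair: (1, 16) summing to 17


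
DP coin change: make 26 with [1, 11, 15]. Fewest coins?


dp[0]=0; dp[i]=1+min(dp[i-c] for c in coins)
...dp[21]=7, dp[22]=2, dp[23]=3, dp[24]=4, dp[25]=5, dp[26]=2
Minimum coins for 26 = 2


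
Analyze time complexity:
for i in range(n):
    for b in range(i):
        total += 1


Per nesting level: O(n) * O(n) [triangular over i] = O(n^2)
Complexity: O(n^2)


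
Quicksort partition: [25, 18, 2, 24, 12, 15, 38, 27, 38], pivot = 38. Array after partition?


Elements <= 38 go left of pivot.
Result: [25, 18, 2, 24, 12, 15, 38, 27, 38], pivot at index 8


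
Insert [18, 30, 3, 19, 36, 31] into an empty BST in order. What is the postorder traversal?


Root = 18; build tree by BST insertion.
Postorder traversal: [3, 19, 31, 36, 30, 18]


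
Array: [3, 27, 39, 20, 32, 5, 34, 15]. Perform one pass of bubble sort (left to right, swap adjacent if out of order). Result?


After one pass: [3, 27, 20, 32, 5, 34, 15, 39]


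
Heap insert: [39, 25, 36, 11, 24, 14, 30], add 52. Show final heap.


Append 52: [39, 25, 36, 11, 24, 14, 30, 52]
Bubble up: swap idx 7(52) with idx 3(11); swap idx 3(52) with idx 1(25); swap idx 1(52) with idx 0(39)
Result: [52, 39, 36, 25, 24, 14, 30, 11]


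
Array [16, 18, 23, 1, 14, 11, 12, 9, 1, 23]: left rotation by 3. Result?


Left rotate by 3: [1, 14, 11, 12, 9, 1, 23, 16, 18, 23]


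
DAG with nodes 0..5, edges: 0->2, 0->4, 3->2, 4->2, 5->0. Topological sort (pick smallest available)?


Kahn's algorithm, process smallest node first
Order: [1, 3, 5, 0, 4, 2]


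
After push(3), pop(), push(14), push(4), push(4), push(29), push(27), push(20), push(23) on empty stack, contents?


push(3) -> [3]
pop() returns 3 -> []
push(14) -> [14]
push(4) -> [14, 4]
push(4) -> [14, 4, 4]
push(29) -> [14, 4, 4, 29]
push(27) -> [14, 4, 4, 29, 27]
push(20) -> [14, 4, 4, 29, 27, 20]
push(23) -> [14, 4, 4, 29, 27, 20, 23]
Final stack (bottom to top): [14, 4, 4, 29, 27, 20, 23]


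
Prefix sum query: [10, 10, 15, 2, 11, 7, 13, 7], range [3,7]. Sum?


Prefix sums: [0, 10, 20, 35, 37, 48, 55, 68, 75]
Sum[3..7] = prefix[8] - prefix[3] = 75 - 35 = 40


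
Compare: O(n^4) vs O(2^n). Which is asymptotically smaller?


quartic grows slower than exponential
O(n^4) is asymptotically smaller; O(2^n) grows faster


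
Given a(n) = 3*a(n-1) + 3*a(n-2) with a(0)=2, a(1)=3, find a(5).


Build bottom-up:
...a(3)=54, a(4)=207, a(5)=3*207+3*54=783


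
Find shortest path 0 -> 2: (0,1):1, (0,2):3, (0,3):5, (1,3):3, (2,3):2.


Dijkstra from 0:
Distances: {0: 0, 1: 1, 2: 3, 3: 4}
Shortest distance to 2 = 3, path = [0, 2]


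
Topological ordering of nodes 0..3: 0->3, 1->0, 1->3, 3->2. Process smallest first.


Kahn's algorithm, process smallest node first
Order: [1, 0, 3, 2]


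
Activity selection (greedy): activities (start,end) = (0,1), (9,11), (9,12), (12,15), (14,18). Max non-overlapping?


Greedy: pick earliest-ending, then skip overlaps.
Selected (3 activities): [(0, 1), (9, 11), (12, 15)]


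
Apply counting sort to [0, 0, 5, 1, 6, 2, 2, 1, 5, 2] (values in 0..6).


Count array: [2, 2, 3, 0, 0, 2, 1]
Reconstruct: [0, 0, 1, 1, 2, 2, 2, 5, 5, 6]


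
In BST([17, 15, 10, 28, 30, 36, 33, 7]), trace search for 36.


BST root = 17
Search for 36: compare at each node
Path: [17, 28, 30, 36]


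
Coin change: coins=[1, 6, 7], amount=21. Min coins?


dp[0]=0; dp[i]=1+min(dp[i-c] for c in coins)
...dp[16]=4, dp[17]=5, dp[18]=3, dp[19]=3, dp[20]=3, dp[21]=3
Minimum coins for 21 = 3


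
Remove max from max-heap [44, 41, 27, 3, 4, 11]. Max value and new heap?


Max = 44
Replace root with last, heapify down
Resulting heap: [41, 11, 27, 3, 4]


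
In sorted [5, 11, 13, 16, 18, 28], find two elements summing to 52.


Two pointers: lo=0, hi=5
No pair sums to 52


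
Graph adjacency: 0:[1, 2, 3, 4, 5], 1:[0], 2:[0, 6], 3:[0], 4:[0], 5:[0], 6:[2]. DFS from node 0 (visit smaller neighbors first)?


DFS stack-based: start with [0]
Visit order: [0, 1, 2, 6, 3, 4, 5]


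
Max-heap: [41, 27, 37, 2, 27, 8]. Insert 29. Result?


Append 29: [41, 27, 37, 2, 27, 8, 29]
Bubble up: no swaps needed
Result: [41, 27, 37, 2, 27, 8, 29]


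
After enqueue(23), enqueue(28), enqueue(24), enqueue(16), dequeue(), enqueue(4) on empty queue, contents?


enqueue(23) -> [23]
enqueue(28) -> [23, 28]
enqueue(24) -> [23, 28, 24]
enqueue(16) -> [23, 28, 24, 16]
dequeue() returns 23 -> [28, 24, 16]
enqueue(4) -> [28, 24, 16, 4]
Final queue (front to back): [28, 24, 16, 4]


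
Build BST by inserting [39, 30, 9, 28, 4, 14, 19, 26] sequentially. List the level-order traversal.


Root = 39; build tree by BST insertion.
Level-Order traversal: [39, 30, 9, 4, 28, 14, 19, 26]


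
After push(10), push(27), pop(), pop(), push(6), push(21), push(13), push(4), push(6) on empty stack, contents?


push(10) -> [10]
push(27) -> [10, 27]
pop() returns 27 -> [10]
pop() returns 10 -> []
push(6) -> [6]
push(21) -> [6, 21]
push(13) -> [6, 21, 13]
push(4) -> [6, 21, 13, 4]
push(6) -> [6, 21, 13, 4, 6]
Final stack (bottom to top): [6, 21, 13, 4, 6]


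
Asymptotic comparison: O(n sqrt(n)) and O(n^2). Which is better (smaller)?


n^1.5 grows slower than quadratic
O(n sqrt(n)) is asymptotically smaller; O(n^2) grows faster


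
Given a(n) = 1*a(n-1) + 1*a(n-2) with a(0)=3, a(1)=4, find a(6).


Build bottom-up:
...a(4)=18, a(5)=29, a(6)=1*29+1*18=47


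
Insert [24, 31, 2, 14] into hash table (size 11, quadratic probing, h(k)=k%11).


Insertions: 24->slot 2; 31->slot 9; 2->slot 3; 14->slot 4
Table: [None, None, 24, 2, 14, None, None, None, None, 31, None]


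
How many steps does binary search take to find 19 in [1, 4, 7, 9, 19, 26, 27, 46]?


Search for 19:
[0,7] mid=3 arr[3]=9
[4,7] mid=5 arr[5]=26
[4,4] mid=4 arr[4]=19
Total: 3 comparisons


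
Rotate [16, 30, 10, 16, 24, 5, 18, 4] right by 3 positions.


Right rotate by 3: [5, 18, 4, 16, 30, 10, 16, 24]


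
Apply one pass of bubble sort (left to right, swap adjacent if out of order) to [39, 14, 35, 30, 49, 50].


After one pass: [14, 35, 30, 39, 49, 50]


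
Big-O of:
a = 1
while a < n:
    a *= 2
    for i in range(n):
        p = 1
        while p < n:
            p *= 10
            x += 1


Per nesting level: O(log n) * O(n) * O(log n) = O(n (log n)^2)
Complexity: O(n (log n)^2)


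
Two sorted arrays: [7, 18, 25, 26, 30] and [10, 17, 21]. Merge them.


Compare heads, take smaller each step.
Merged: [7, 10, 17, 18, 21, 25, 26, 30]


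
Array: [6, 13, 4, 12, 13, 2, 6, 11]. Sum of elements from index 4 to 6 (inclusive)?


Prefix sums: [0, 6, 19, 23, 35, 48, 50, 56, 67]
Sum[4..6] = prefix[7] - prefix[4] = 56 - 35 = 21


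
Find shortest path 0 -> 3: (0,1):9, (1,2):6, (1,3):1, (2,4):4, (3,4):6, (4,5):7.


Dijkstra from 0:
Distances: {0: 0, 1: 9, 2: 15, 3: 10, 4: 16, 5: 23}
Shortest distance to 3 = 10, path = [0, 1, 3]


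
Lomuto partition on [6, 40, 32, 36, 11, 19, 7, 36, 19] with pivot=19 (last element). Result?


Elements <= 19 go left of pivot.
Result: [6, 11, 19, 7, 19, 32, 36, 36, 40], pivot at index 4


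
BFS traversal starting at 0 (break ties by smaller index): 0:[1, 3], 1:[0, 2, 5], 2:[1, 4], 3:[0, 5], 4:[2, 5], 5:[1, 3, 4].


BFS queue: start with [0]
Visit order: [0, 1, 3, 2, 5, 4]


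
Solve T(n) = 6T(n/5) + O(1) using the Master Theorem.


a=6, b=5, c=0. log_5(6)=1.113 > c=0. Case 1: O(n^log_b(a)) = O(n^1.113)
Complexity: O(n^1.113)


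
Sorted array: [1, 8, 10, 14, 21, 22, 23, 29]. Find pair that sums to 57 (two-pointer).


Two pointers: lo=0, hi=7
No pair sums to 57


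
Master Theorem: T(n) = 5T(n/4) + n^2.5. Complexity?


a=5, b=4, c=2.5. log_4(5)=1.161 < c=2.5. Case 3: O(n^c) = O(n^2.500)
Complexity: O(n^2.500)


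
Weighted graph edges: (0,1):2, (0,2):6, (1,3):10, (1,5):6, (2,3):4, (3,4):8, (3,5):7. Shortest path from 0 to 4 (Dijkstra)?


Dijkstra from 0:
Distances: {0: 0, 1: 2, 2: 6, 3: 10, 4: 18, 5: 8}
Shortest distance to 4 = 18, path = [0, 2, 3, 4]


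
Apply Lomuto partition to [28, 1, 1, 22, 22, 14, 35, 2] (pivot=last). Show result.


Elements <= 2 go left of pivot.
Result: [1, 1, 2, 22, 22, 14, 35, 28], pivot at index 2


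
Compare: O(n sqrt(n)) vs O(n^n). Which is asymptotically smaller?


n^1.5 grows slower than n^n
O(n sqrt(n)) is asymptotically smaller; O(n^n) grows faster


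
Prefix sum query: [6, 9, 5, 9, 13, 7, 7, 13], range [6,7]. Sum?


Prefix sums: [0, 6, 15, 20, 29, 42, 49, 56, 69]
Sum[6..7] = prefix[8] - prefix[6] = 69 - 49 = 20


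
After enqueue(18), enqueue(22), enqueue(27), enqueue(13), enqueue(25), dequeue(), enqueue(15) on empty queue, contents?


enqueue(18) -> [18]
enqueue(22) -> [18, 22]
enqueue(27) -> [18, 22, 27]
enqueue(13) -> [18, 22, 27, 13]
enqueue(25) -> [18, 22, 27, 13, 25]
dequeue() returns 18 -> [22, 27, 13, 25]
enqueue(15) -> [22, 27, 13, 25, 15]
Final queue (front to back): [22, 27, 13, 25, 15]


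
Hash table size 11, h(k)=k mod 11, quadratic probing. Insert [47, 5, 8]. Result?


Insertions: 47->slot 3; 5->slot 5; 8->slot 8
Table: [None, None, None, 47, None, 5, None, None, 8, None, None]


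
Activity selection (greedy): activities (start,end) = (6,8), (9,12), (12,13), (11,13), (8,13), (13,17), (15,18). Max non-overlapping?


Greedy: pick earliest-ending, then skip overlaps.
Selected (4 activities): [(6, 8), (9, 12), (12, 13), (13, 17)]


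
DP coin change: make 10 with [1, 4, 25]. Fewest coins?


dp[0]=0; dp[i]=1+min(dp[i-c] for c in coins)
...dp[5]=2, dp[6]=3, dp[7]=4, dp[8]=2, dp[9]=3, dp[10]=4
Minimum coins for 10 = 4


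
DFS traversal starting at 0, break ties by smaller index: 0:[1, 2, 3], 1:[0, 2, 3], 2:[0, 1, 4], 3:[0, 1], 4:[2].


DFS stack-based: start with [0]
Visit order: [0, 1, 2, 4, 3]


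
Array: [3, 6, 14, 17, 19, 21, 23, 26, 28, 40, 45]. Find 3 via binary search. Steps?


Search for 3:
[0,10] mid=5 arr[5]=21
[0,4] mid=2 arr[2]=14
[0,1] mid=0 arr[0]=3
Total: 3 comparisons


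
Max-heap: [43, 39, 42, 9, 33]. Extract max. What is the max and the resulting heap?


Max = 43
Replace root with last, heapify down
Resulting heap: [42, 39, 33, 9]


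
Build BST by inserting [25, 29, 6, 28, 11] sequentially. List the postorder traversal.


Root = 25; build tree by BST insertion.
Postorder traversal: [11, 6, 28, 29, 25]


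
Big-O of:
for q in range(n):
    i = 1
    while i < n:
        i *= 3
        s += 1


Per nesting level: O(n) * O(log n) = O(n log n)
Complexity: O(n log n)


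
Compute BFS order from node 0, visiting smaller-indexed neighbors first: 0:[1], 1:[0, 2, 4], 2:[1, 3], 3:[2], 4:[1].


BFS queue: start with [0]
Visit order: [0, 1, 2, 4, 3]


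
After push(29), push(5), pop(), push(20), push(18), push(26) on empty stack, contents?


push(29) -> [29]
push(5) -> [29, 5]
pop() returns 5 -> [29]
push(20) -> [29, 20]
push(18) -> [29, 20, 18]
push(26) -> [29, 20, 18, 26]
Final stack (bottom to top): [29, 20, 18, 26]


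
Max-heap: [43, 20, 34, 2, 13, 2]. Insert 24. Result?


Append 24: [43, 20, 34, 2, 13, 2, 24]
Bubble up: no swaps needed
Result: [43, 20, 34, 2, 13, 2, 24]


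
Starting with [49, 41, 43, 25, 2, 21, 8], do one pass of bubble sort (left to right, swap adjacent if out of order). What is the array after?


After one pass: [41, 43, 25, 2, 21, 8, 49]


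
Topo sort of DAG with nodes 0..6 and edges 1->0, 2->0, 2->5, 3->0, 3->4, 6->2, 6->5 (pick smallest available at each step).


Kahn's algorithm, process smallest node first
Order: [1, 3, 4, 6, 2, 0, 5]


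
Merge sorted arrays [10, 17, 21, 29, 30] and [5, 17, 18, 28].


Compare heads, take smaller each step.
Merged: [5, 10, 17, 17, 18, 21, 28, 29, 30]


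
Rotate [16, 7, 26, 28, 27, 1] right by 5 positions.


Right rotate by 5: [7, 26, 28, 27, 1, 16]


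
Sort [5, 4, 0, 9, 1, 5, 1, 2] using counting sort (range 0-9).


Count array: [1, 2, 1, 0, 1, 2, 0, 0, 0, 1]
Reconstruct: [0, 1, 1, 2, 4, 5, 5, 9]


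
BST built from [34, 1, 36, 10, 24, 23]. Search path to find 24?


BST root = 34
Search for 24: compare at each node
Path: [34, 1, 10, 24]


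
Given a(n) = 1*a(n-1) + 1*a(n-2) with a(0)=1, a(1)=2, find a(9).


Build bottom-up:
...a(7)=34, a(8)=55, a(9)=1*55+1*34=89


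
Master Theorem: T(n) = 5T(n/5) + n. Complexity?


a=5, b=5, c=1. log_5(5)=1 = c=1. Case 2: O(n^c log n) = O(n log n)
Complexity: O(n log n)


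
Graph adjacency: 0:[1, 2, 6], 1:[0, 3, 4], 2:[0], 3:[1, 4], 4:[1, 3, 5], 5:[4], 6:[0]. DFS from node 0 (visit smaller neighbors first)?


DFS stack-based: start with [0]
Visit order: [0, 1, 3, 4, 5, 2, 6]


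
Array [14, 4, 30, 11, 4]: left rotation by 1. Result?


Left rotate by 1: [4, 30, 11, 4, 14]


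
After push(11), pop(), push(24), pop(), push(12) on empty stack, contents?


push(11) -> [11]
pop() returns 11 -> []
push(24) -> [24]
pop() returns 24 -> []
push(12) -> [12]
Final stack (bottom to top): [12]


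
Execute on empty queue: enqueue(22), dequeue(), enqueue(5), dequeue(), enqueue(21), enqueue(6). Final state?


enqueue(22) -> [22]
dequeue() returns 22 -> []
enqueue(5) -> [5]
dequeue() returns 5 -> []
enqueue(21) -> [21]
enqueue(6) -> [21, 6]
Final queue (front to back): [21, 6]


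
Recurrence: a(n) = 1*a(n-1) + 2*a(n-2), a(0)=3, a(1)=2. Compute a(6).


Build bottom-up:
...a(4)=28, a(5)=52, a(6)=1*52+2*28=108


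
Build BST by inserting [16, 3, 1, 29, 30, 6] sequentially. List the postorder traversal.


Root = 16; build tree by BST insertion.
Postorder traversal: [1, 6, 3, 30, 29, 16]


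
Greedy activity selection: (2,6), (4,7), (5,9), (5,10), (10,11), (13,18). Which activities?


Greedy: pick earliest-ending, then skip overlaps.
Selected (3 activities): [(2, 6), (10, 11), (13, 18)]


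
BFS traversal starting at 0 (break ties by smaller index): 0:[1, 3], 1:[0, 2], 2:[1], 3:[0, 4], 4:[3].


BFS queue: start with [0]
Visit order: [0, 1, 3, 2, 4]


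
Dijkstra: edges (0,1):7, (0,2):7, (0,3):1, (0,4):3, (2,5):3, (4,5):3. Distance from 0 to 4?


Dijkstra from 0:
Distances: {0: 0, 1: 7, 2: 7, 3: 1, 4: 3, 5: 6}
Shortest distance to 4 = 3, path = [0, 4]


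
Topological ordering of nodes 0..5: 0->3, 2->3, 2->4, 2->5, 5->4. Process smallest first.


Kahn's algorithm, process smallest node first
Order: [0, 1, 2, 3, 5, 4]


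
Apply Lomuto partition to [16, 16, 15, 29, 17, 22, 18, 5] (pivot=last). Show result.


Elements <= 5 go left of pivot.
Result: [5, 16, 15, 29, 17, 22, 18, 16], pivot at index 0


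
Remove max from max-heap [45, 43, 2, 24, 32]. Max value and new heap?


Max = 45
Replace root with last, heapify down
Resulting heap: [43, 32, 2, 24]


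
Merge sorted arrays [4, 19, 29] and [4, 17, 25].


Compare heads, take smaller each step.
Merged: [4, 4, 17, 19, 25, 29]


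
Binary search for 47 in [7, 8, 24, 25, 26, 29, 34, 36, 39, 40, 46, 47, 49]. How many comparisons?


Search for 47:
[0,12] mid=6 arr[6]=34
[7,12] mid=9 arr[9]=40
[10,12] mid=11 arr[11]=47
Total: 3 comparisons


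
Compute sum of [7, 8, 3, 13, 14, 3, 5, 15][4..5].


Prefix sums: [0, 7, 15, 18, 31, 45, 48, 53, 68]
Sum[4..5] = prefix[6] - prefix[4] = 48 - 31 = 17


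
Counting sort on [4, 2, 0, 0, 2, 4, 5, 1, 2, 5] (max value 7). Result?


Count array: [2, 1, 3, 0, 2, 2, 0, 0]
Reconstruct: [0, 0, 1, 2, 2, 2, 4, 4, 5, 5]


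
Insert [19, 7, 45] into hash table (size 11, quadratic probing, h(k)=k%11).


Insertions: 19->slot 8; 7->slot 7; 45->slot 1
Table: [None, 45, None, None, None, None, None, 7, 19, None, None]


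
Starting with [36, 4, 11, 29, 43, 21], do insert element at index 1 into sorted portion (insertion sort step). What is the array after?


After one pass: [4, 36, 11, 29, 43, 21]


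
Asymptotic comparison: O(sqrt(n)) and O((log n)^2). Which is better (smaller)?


polylogarithmic grows slower than sublinear
O((log n)^2) is asymptotically smaller; O(sqrt(n)) grows faster


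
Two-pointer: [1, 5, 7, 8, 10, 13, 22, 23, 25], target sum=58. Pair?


Two pointers: lo=0, hi=8
No pair sums to 58


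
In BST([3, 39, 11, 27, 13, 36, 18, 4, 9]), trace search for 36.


BST root = 3
Search for 36: compare at each node
Path: [3, 39, 11, 27, 36]


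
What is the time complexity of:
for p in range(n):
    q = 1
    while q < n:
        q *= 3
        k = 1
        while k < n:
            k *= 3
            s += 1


Per nesting level: O(n) * O(log n) * O(log n) = O(n (log n)^2)
Complexity: O(n (log n)^2)


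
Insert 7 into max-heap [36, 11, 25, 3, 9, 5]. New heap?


Append 7: [36, 11, 25, 3, 9, 5, 7]
Bubble up: no swaps needed
Result: [36, 11, 25, 3, 9, 5, 7]


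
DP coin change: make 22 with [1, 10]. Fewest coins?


dp[0]=0; dp[i]=1+min(dp[i-c] for c in coins)
...dp[17]=8, dp[18]=9, dp[19]=10, dp[20]=2, dp[21]=3, dp[22]=4
Minimum coins for 22 = 4


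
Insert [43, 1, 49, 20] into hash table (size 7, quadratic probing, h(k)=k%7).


Insertions: 43->slot 1; 1->slot 2; 49->slot 0; 20->slot 6
Table: [49, 43, 1, None, None, None, 20]


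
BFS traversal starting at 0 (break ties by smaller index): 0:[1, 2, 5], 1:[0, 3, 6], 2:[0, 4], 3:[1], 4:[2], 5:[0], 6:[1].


BFS queue: start with [0]
Visit order: [0, 1, 2, 5, 3, 6, 4]


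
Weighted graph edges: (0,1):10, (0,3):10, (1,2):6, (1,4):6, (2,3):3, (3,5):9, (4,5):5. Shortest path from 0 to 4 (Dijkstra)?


Dijkstra from 0:
Distances: {0: 0, 1: 10, 2: 13, 3: 10, 4: 16, 5: 19}
Shortest distance to 4 = 16, path = [0, 1, 4]


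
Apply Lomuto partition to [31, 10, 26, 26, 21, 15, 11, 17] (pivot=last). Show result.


Elements <= 17 go left of pivot.
Result: [10, 15, 11, 17, 21, 31, 26, 26], pivot at index 3


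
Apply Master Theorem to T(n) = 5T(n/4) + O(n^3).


a=5, b=4, c=3. log_4(5)=1.161 < c=3. Case 3: O(n^c) = O(n^3)
Complexity: O(n^3)


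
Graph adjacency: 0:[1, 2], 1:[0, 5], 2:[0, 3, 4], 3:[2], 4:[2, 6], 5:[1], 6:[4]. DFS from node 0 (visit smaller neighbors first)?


DFS stack-based: start with [0]
Visit order: [0, 1, 5, 2, 3, 4, 6]


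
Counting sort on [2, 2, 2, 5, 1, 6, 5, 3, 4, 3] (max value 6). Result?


Count array: [0, 1, 3, 2, 1, 2, 1]
Reconstruct: [1, 2, 2, 2, 3, 3, 4, 5, 5, 6]


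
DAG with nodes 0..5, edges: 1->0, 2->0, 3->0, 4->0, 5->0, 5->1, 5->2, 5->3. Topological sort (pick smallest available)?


Kahn's algorithm, process smallest node first
Order: [4, 5, 1, 2, 3, 0]


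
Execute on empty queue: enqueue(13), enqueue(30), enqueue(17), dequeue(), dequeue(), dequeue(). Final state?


enqueue(13) -> [13]
enqueue(30) -> [13, 30]
enqueue(17) -> [13, 30, 17]
dequeue() returns 13 -> [30, 17]
dequeue() returns 30 -> [17]
dequeue() returns 17 -> []
Final queue (front to back): []


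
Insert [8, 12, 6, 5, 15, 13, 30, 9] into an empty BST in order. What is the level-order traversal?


Root = 8; build tree by BST insertion.
Level-Order traversal: [8, 6, 12, 5, 9, 15, 13, 30]


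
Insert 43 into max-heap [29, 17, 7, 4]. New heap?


Append 43: [29, 17, 7, 4, 43]
Bubble up: swap idx 4(43) with idx 1(17); swap idx 1(43) with idx 0(29)
Result: [43, 29, 7, 4, 17]


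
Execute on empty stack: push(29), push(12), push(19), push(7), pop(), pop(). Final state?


push(29) -> [29]
push(12) -> [29, 12]
push(19) -> [29, 12, 19]
push(7) -> [29, 12, 19, 7]
pop() returns 7 -> [29, 12, 19]
pop() returns 19 -> [29, 12]
Final stack (bottom to top): [29, 12]


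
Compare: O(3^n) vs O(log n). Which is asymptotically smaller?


logarithmic grows slower than exponential (base 3)
O(log n) is asymptotically smaller; O(3^n) grows faster


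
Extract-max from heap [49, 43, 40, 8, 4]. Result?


Max = 49
Replace root with last, heapify down
Resulting heap: [43, 8, 40, 4]


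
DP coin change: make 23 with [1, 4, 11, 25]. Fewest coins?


dp[0]=0; dp[i]=1+min(dp[i-c] for c in coins)
...dp[18]=5, dp[19]=3, dp[20]=4, dp[21]=5, dp[22]=2, dp[23]=3
Minimum coins for 23 = 3


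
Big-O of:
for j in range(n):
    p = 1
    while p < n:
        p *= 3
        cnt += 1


Per nesting level: O(n) * O(log n) = O(n log n)
Complexity: O(n log n)


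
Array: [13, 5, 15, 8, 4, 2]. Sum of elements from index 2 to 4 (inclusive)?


Prefix sums: [0, 13, 18, 33, 41, 45, 47]
Sum[2..4] = prefix[5] - prefix[2] = 45 - 18 = 27


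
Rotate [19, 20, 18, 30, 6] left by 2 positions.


Left rotate by 2: [18, 30, 6, 19, 20]


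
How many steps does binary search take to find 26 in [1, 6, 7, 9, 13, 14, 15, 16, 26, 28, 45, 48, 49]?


Search for 26:
[0,12] mid=6 arr[6]=15
[7,12] mid=9 arr[9]=28
[7,8] mid=7 arr[7]=16
[8,8] mid=8 arr[8]=26
Total: 4 comparisons


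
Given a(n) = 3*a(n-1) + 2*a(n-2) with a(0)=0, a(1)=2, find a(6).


Build bottom-up:
...a(4)=78, a(5)=278, a(6)=3*278+2*78=990


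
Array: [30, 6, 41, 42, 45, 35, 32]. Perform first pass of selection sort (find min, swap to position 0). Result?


After one pass: [6, 30, 41, 42, 45, 35, 32]


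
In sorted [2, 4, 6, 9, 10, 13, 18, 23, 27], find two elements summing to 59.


Two pointers: lo=0, hi=8
No pair sums to 59


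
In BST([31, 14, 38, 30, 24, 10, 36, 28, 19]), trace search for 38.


BST root = 31
Search for 38: compare at each node
Path: [31, 38]


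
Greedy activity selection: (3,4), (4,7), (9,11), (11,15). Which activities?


Greedy: pick earliest-ending, then skip overlaps.
Selected (4 activities): [(3, 4), (4, 7), (9, 11), (11, 15)]


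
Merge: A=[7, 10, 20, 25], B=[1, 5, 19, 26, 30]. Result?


Compare heads, take smaller each step.
Merged: [1, 5, 7, 10, 19, 20, 25, 26, 30]


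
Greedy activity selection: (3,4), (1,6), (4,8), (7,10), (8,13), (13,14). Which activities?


Greedy: pick earliest-ending, then skip overlaps.
Selected (4 activities): [(3, 4), (4, 8), (8, 13), (13, 14)]


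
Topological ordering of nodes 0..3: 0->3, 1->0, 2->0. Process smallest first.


Kahn's algorithm, process smallest node first
Order: [1, 2, 0, 3]


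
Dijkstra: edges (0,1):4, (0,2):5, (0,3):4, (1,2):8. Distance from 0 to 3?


Dijkstra from 0:
Distances: {0: 0, 1: 4, 2: 5, 3: 4}
Shortest distance to 3 = 4, path = [0, 3]


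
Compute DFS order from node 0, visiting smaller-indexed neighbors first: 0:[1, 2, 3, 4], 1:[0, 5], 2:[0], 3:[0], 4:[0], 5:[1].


DFS stack-based: start with [0]
Visit order: [0, 1, 5, 2, 3, 4]


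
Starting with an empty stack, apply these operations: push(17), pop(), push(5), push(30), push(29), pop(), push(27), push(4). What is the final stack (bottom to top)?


push(17) -> [17]
pop() returns 17 -> []
push(5) -> [5]
push(30) -> [5, 30]
push(29) -> [5, 30, 29]
pop() returns 29 -> [5, 30]
push(27) -> [5, 30, 27]
push(4) -> [5, 30, 27, 4]
Final stack (bottom to top): [5, 30, 27, 4]


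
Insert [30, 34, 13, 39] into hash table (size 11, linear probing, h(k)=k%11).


Insertions: 30->slot 8; 34->slot 1; 13->slot 2; 39->slot 6
Table: [None, 34, 13, None, None, None, 39, None, 30, None, None]


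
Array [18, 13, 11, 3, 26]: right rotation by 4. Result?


Right rotate by 4: [13, 11, 3, 26, 18]


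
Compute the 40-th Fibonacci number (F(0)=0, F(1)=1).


F(n)=F(n-1)+F(n-2)
...F(38)=39088169, F(39)=63245986, F(40)=102334155


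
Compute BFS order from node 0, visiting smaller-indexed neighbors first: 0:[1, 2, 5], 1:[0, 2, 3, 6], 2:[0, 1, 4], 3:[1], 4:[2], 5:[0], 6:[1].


BFS queue: start with [0]
Visit order: [0, 1, 2, 5, 3, 6, 4]


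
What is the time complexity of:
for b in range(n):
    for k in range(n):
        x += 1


Per nesting level: O(n) * O(n) = O(n^2)
Complexity: O(n^2)


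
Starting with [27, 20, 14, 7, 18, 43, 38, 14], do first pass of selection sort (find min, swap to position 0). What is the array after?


After one pass: [7, 20, 14, 27, 18, 43, 38, 14]


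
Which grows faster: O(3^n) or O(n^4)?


quartic grows slower than exponential (base 3)
O(n^4) is asymptotically smaller; O(3^n) grows faster


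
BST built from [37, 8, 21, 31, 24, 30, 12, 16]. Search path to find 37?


BST root = 37
Search for 37: compare at each node
Path: [37]


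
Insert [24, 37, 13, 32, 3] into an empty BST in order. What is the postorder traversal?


Root = 24; build tree by BST insertion.
Postorder traversal: [3, 13, 32, 37, 24]


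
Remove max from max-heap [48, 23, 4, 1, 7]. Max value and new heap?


Max = 48
Replace root with last, heapify down
Resulting heap: [23, 7, 4, 1]
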